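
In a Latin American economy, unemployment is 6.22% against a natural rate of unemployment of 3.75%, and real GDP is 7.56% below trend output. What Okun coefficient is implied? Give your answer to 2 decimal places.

β ≈ 3.06

Okun's law: output gap = -β × (u - u*).
-7.56 = -β × (6.22 - 3.75) = -β × 2.47, so β = 7.56/2.47 = 3.06.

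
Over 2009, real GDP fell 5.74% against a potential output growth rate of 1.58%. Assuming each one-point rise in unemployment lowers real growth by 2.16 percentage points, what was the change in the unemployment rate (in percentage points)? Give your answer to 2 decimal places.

Growth-rate Okun's law: g_Y = g_Y* - β × Δu, so Δu = (g_Y* - g_Y)/β.
Δu = (1.58 + 5.74)/2.16 = 7.32/2.16 = 3.39 percentage points.

3.39 percentage points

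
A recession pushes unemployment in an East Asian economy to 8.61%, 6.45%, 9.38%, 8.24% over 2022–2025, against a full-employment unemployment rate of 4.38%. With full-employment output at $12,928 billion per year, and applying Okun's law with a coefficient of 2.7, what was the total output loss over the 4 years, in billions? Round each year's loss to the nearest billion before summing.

$5,292 billion

Year 2022: gap = -2.7 × (8.61 - 4.38) = -11.421%, loss ≈ 12928 × 11.421/100 ≈ 1477.
Year 2023: gap = -2.7 × (6.45 - 4.38) = -5.589%, loss ≈ 12928 × 5.589/100 ≈ 723.
Year 2024: gap = -2.7 × (9.38 - 4.38) = -13.5%, loss ≈ 12928 × 13.5/100 ≈ 1745.
Year 2025: gap = -2.7 × (8.24 - 4.38) = -10.422%, loss ≈ 12928 × 10.422/100 ≈ 1347.
Total lost output = 1477 + 723 + 1745 + 1347 = 5292 billion.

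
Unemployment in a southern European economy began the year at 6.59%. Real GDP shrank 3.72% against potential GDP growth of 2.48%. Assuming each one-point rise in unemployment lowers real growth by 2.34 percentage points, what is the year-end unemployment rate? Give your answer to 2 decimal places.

9.24%

Growth-rate Okun's law: g_Y = g_Y* - β × Δu, so Δu = (g_Y* - g_Y)/β.
Δu = (2.48 + 3.72)/2.34 = 6.2/2.34 = 2.65 percentage points.
Year-end unemployment = 6.59 + 2.65 = 9.24%.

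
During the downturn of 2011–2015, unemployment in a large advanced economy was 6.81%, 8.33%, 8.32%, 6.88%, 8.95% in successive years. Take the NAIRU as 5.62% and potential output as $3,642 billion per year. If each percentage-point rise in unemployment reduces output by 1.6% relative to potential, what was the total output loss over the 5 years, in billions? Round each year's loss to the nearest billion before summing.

$651 billion

Year 2011: gap = -1.6 × (6.81 - 5.62) = -1.904%, loss ≈ 3642 × 1.904/100 ≈ 69.
Year 2012: gap = -1.6 × (8.33 - 5.62) = -4.336%, loss ≈ 3642 × 4.336/100 ≈ 158.
Year 2013: gap = -1.6 × (8.32 - 5.62) = -4.32%, loss ≈ 3642 × 4.32/100 ≈ 157.
Year 2014: gap = -1.6 × (6.88 - 5.62) = -2.016%, loss ≈ 3642 × 2.016/100 ≈ 73.
Year 2015: gap = -1.6 × (8.95 - 5.62) = -5.328%, loss ≈ 3642 × 5.328/100 ≈ 194.
Total lost output = 69 + 158 + 157 + 73 + 194 = 651 billion.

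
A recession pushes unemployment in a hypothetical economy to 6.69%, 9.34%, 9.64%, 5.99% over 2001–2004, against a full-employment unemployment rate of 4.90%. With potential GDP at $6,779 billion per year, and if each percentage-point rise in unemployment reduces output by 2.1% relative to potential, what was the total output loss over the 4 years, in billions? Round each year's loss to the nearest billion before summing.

$1,717 billion

Year 2001: gap = -2.1 × (6.69 - 4.9) = -3.759%, loss ≈ 6779 × 3.759/100 ≈ 255.
Year 2002: gap = -2.1 × (9.34 - 4.9) = -9.324%, loss ≈ 6779 × 9.324/100 ≈ 632.
Year 2003: gap = -2.1 × (9.64 - 4.9) = -9.954%, loss ≈ 6779 × 9.954/100 ≈ 675.
Year 2004: gap = -2.1 × (5.99 - 4.9) = -2.289%, loss ≈ 6779 × 2.289/100 ≈ 155.
Total lost output = 255 + 632 + 675 + 155 = 1717 billion.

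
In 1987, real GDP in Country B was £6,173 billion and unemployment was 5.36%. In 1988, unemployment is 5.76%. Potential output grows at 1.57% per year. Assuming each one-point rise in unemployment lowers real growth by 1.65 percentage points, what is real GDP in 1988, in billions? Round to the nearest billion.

£6,229 billion

Δu = 5.76 - 5.36 = 0.4 points.
Okun's law (growth form): g_Y = g_Y* - β × Δu = 1.57 - 1.65 × (0.40) = 1.57 - 0.66 = 0.91%.
Real GDP in the next year = 6173 × (1 + 0.91/100) = 6173 × 1.0091 ≈ 6229 billion.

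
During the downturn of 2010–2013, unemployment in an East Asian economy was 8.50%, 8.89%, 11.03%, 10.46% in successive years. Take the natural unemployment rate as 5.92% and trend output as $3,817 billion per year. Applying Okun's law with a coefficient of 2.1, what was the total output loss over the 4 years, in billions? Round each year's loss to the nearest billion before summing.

Year 2010: gap = -2.1 × (8.5 - 5.92) = -5.418%, loss ≈ 3817 × 5.418/100 ≈ 207.
Year 2011: gap = -2.1 × (8.89 - 5.92) = -6.237%, loss ≈ 3817 × 6.237/100 ≈ 238.
Year 2012: gap = -2.1 × (11.03 - 5.92) = -10.731%, loss ≈ 3817 × 10.731/100 ≈ 410.
Year 2013: gap = -2.1 × (10.46 - 5.92) = -9.534%, loss ≈ 3817 × 9.534/100 ≈ 364.
Total lost output = 207 + 238 + 410 + 364 = 1219 billion.

$1,219 billion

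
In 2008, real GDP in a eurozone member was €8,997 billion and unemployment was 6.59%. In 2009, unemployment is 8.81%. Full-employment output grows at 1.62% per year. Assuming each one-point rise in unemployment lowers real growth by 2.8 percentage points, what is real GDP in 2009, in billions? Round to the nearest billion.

Δu = 8.81 - 6.59 = 2.22 points.
Okun's law (growth form): g_Y = g_Y* - β × Δu = 1.62 - 2.8 × (2.22) = 1.62 - 6.216 = -4.596%.
Real GDP in the next year = 8997 × (1 - 4.596/100) = 8997 × 0.95404 ≈ 8583 billion.

€8,583 billion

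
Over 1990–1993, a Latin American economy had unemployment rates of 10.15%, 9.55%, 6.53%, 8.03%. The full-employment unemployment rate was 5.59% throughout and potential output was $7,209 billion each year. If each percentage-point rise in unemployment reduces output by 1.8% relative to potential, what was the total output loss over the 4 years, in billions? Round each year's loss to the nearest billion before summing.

$1,545 billion

Year 1990: gap = -1.8 × (10.15 - 5.59) = -8.208%, loss ≈ 7209 × 8.208/100 ≈ 592.
Year 1991: gap = -1.8 × (9.55 - 5.59) = -7.128%, loss ≈ 7209 × 7.128/100 ≈ 514.
Year 1992: gap = -1.8 × (6.53 - 5.59) = -1.692%, loss ≈ 7209 × 1.692/100 ≈ 122.
Year 1993: gap = -1.8 × (8.03 - 5.59) = -4.392%, loss ≈ 7209 × 4.392/100 ≈ 317.
Total lost output = 592 + 514 + 122 + 317 = 1545 billion.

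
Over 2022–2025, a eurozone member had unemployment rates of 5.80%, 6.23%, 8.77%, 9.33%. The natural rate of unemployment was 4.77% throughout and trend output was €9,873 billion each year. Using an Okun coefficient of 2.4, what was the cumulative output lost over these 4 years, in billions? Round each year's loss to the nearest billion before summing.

€2,619 billion

Year 2022: gap = -2.4 × (5.8 - 4.77) = -2.472%, loss ≈ 9873 × 2.472/100 ≈ 244.
Year 2023: gap = -2.4 × (6.23 - 4.77) = -3.504%, loss ≈ 9873 × 3.504/100 ≈ 346.
Year 2024: gap = -2.4 × (8.77 - 4.77) = -9.6%, loss ≈ 9873 × 9.6/100 ≈ 948.
Year 2025: gap = -2.4 × (9.33 - 4.77) = -10.944%, loss ≈ 9873 × 10.944/100 ≈ 1081.
Total lost output = 244 + 346 + 948 + 1081 = 2619 billion.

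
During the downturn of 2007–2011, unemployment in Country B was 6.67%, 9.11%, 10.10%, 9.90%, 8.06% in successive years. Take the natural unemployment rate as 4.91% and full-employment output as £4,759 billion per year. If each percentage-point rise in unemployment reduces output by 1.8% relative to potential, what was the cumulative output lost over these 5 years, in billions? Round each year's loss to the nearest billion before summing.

Year 2007: gap = -1.8 × (6.67 - 4.91) = -3.168%, loss ≈ 4759 × 3.168/100 ≈ 151.
Year 2008: gap = -1.8 × (9.11 - 4.91) = -7.56%, loss ≈ 4759 × 7.56/100 ≈ 360.
Year 2009: gap = -1.8 × (10.1 - 4.91) = -9.342%, loss ≈ 4759 × 9.342/100 ≈ 445.
Year 2010: gap = -1.8 × (9.9 - 4.91) = -8.982%, loss ≈ 4759 × 8.982/100 ≈ 427.
Year 2011: gap = -1.8 × (8.06 - 4.91) = -5.67%, loss ≈ 4759 × 5.67/100 ≈ 270.
Total lost output = 151 + 360 + 445 + 427 + 270 = 1653 billion.

£1,653 billion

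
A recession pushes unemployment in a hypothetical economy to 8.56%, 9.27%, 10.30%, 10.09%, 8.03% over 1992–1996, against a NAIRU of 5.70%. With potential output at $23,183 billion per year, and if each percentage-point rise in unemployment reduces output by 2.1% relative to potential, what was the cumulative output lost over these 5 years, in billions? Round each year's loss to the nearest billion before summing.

$8,640 billion

Year 1992: gap = -2.1 × (8.56 - 5.7) = -6.006%, loss ≈ 23183 × 6.006/100 ≈ 1392.
Year 1993: gap = -2.1 × (9.27 - 5.7) = -7.497%, loss ≈ 23183 × 7.497/100 ≈ 1738.
Year 1994: gap = -2.1 × (10.3 - 5.7) = -9.66%, loss ≈ 23183 × 9.66/100 ≈ 2239.
Year 1995: gap = -2.1 × (10.09 - 5.7) = -9.219%, loss ≈ 23183 × 9.219/100 ≈ 2137.
Year 1996: gap = -2.1 × (8.03 - 5.7) = -4.893%, loss ≈ 23183 × 4.893/100 ≈ 1134.
Total lost output = 1392 + 1738 + 2239 + 2137 + 1134 = 8640 billion.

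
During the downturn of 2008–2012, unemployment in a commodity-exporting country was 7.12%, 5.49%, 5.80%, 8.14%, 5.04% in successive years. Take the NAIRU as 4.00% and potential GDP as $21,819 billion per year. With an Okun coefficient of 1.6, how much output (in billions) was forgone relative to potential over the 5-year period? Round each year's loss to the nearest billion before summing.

$4,045 billion

Year 2008: gap = -1.6 × (7.12 - 4) = -4.992%, loss ≈ 21819 × 4.992/100 ≈ 1089.
Year 2009: gap = -1.6 × (5.49 - 4) = -2.384%, loss ≈ 21819 × 2.384/100 ≈ 520.
Year 2010: gap = -1.6 × (5.8 - 4) = -2.88%, loss ≈ 21819 × 2.88/100 ≈ 628.
Year 2011: gap = -1.6 × (8.14 - 4) = -6.624%, loss ≈ 21819 × 6.624/100 ≈ 1445.
Year 2012: gap = -1.6 × (5.04 - 4) = -1.664%, loss ≈ 21819 × 1.664/100 ≈ 363.
Total lost output = 1089 + 520 + 628 + 1445 + 363 = 4045 billion.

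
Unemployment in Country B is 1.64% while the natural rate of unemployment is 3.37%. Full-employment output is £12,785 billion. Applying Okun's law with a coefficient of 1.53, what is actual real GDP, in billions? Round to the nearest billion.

Unemployment gap = 1.64 - 3.37 = -1.73 points, so the output gap is -1.53 × (-1.73) = 2.6469%.
Actual GDP = 12785 × (1 + 2.6469/100) = 12785 × 1.026469 ≈ 13123 billion.

£13,123 billion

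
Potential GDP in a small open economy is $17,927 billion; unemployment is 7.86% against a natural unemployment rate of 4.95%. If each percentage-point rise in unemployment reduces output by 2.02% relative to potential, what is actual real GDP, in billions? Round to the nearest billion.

Unemployment gap = 7.86 - 4.95 = 2.91 points, so the output gap is -2.02 × 2.91 = -5.8782%.
Actual GDP = 17927 × (1 - 5.8782/100) = 17927 × 0.941218 ≈ 16873 billion.

$16,873 billion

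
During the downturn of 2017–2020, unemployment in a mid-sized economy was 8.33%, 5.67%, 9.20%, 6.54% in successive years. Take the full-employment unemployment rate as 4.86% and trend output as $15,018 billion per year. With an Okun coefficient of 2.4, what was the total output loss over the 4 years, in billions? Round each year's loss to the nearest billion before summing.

Year 2017: gap = -2.4 × (8.33 - 4.86) = -8.328%, loss ≈ 15018 × 8.328/100 ≈ 1251.
Year 2018: gap = -2.4 × (5.67 - 4.86) = -1.944%, loss ≈ 15018 × 1.944/100 ≈ 292.
Year 2019: gap = -2.4 × (9.2 - 4.86) = -10.416%, loss ≈ 15018 × 10.416/100 ≈ 1564.
Year 2020: gap = -2.4 × (6.54 - 4.86) = -4.032%, loss ≈ 15018 × 4.032/100 ≈ 606.
Total lost output = 1251 + 292 + 1564 + 606 = 3713 billion.

$3,713 billion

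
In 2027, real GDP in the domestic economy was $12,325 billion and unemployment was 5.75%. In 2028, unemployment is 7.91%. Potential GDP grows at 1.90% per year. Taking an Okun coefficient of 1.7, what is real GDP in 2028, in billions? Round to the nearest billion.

$12,107 billion

Δu = 7.91 - 5.75 = 2.16 points.
Okun's law (growth form): g_Y = g_Y* - β × Δu = 1.90 - 1.7 × (2.16) = 1.9 - 3.672 = -1.772%.
Real GDP in the next year = 12325 × (1 - 1.772/100) = 12325 × 0.98228 ≈ 12107 billion.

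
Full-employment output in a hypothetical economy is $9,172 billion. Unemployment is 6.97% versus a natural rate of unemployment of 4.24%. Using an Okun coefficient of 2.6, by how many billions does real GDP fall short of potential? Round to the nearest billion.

$651 billion

Output gap = -2.6 × (6.97 - 4.24) = -2.6 × 2.73 = -7.098%.
Actual GDP ≈ 9172 × 0.92902 ≈ 8521 billion, so the shortfall is 9172 - 8521 = 651 billion.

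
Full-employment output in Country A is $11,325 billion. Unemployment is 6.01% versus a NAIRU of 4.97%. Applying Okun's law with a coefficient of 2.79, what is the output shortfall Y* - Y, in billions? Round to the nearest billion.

Output gap = -2.79 × (6.01 - 4.97) = -2.79 × 1.04 = -2.9016%.
Actual GDP ≈ 11325 × 0.970984 ≈ 10996 billion, so the shortfall is 11325 - 10996 = 329 billion.

$329 billion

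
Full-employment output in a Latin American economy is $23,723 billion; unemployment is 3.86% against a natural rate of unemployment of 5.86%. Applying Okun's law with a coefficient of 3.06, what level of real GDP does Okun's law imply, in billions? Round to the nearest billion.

Unemployment gap = 3.86 - 5.86 = -2 points, so the output gap is -3.06 × (-2) = 6.12%.
Actual GDP = 23723 × (1 + 6.12/100) = 23723 × 1.0612 ≈ 25175 billion.

$25,175 billion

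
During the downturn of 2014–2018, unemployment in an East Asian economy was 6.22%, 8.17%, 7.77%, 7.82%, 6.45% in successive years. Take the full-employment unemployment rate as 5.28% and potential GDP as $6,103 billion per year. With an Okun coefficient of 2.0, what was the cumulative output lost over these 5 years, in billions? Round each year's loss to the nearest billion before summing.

Year 2014: gap = -2.0 × (6.22 - 5.28) = -1.88%, loss ≈ 6103 × 1.88/100 ≈ 115.
Year 2015: gap = -2.0 × (8.17 - 5.28) = -5.78%, loss ≈ 6103 × 5.78/100 ≈ 353.
Year 2016: gap = -2.0 × (7.77 - 5.28) = -4.98%, loss ≈ 6103 × 4.98/100 ≈ 304.
Year 2017: gap = -2.0 × (7.82 - 5.28) = -5.08%, loss ≈ 6103 × 5.08/100 ≈ 310.
Year 2018: gap = -2.0 × (6.45 - 5.28) = -2.34%, loss ≈ 6103 × 2.34/100 ≈ 143.
Total lost output = 115 + 353 + 304 + 310 + 143 = 1225 billion.

$1,225 billion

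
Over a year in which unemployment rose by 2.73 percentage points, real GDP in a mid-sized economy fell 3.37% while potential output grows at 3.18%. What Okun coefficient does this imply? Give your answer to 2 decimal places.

Growth form: g_Y = g_Y* - β × Δu, so β = (g_Y* - g_Y)/Δu.
β = (3.18 + 3.37)/2.73 = 6.55/2.73 = 2.40.

β ≈ 2.40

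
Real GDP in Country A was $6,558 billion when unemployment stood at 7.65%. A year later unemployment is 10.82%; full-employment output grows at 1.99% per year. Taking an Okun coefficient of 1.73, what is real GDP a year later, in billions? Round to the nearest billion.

Δu = 10.82 - 7.65 = 3.17 points.
Okun's law (growth form): g_Y = g_Y* - β × Δu = 1.99 - 1.73 × (3.17) = 1.99 - 5.4841 = -3.4941%.
Real GDP in the next year = 6558 × (1 - 3.4941/100) = 6558 × 0.965059 ≈ 6329 billion.

$6,329 billion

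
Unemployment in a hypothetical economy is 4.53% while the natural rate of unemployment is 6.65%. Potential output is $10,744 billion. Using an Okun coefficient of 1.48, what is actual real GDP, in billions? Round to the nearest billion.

$11,081 billion

Unemployment gap = 4.53 - 6.65 = -2.12 points, so the output gap is -1.48 × (-2.12) = 3.1376%.
Actual GDP = 10744 × (1 + 3.1376/100) = 10744 × 1.031376 ≈ 11081 billion.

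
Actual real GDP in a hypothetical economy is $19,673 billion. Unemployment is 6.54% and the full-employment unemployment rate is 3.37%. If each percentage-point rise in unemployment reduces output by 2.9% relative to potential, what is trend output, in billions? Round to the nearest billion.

$21,665 billion

Unemployment gap = 6.54 - 3.37 = 3.17 points, so output gap = -2.9 × 3.17 = -9.193%.
Since Y = Y* × (1 + gap/100), Y* = 19673/0.90807 ≈ 21665 billion.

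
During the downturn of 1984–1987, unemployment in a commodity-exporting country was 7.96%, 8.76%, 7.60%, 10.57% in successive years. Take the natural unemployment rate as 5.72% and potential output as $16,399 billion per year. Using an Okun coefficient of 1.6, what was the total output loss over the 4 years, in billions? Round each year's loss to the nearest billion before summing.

Year 1984: gap = -1.6 × (7.96 - 5.72) = -3.584%, loss ≈ 16399 × 3.584/100 ≈ 588.
Year 1985: gap = -1.6 × (8.76 - 5.72) = -4.864%, loss ≈ 16399 × 4.864/100 ≈ 798.
Year 1986: gap = -1.6 × (7.6 - 5.72) = -3.008%, loss ≈ 16399 × 3.008/100 ≈ 493.
Year 1987: gap = -1.6 × (10.57 - 5.72) = -7.76%, loss ≈ 16399 × 7.76/100 ≈ 1273.
Total lost output = 588 + 798 + 493 + 1273 = 3152 billion.

$3,152 billion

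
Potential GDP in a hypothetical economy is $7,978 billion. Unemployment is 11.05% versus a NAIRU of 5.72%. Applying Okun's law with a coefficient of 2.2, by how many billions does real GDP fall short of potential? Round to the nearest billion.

Output gap = -2.2 × (11.05 - 5.72) = -2.2 × 5.33 = -11.726%.
Actual GDP ≈ 7978 × 0.88274 ≈ 7042 billion, so the shortfall is 7978 - 7042 = 936 billion.

$936 billion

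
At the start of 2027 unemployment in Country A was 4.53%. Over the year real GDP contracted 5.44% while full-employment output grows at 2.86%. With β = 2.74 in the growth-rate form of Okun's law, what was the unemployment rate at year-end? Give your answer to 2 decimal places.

7.56%

Growth-rate Okun's law: g_Y = g_Y* - β × Δu, so Δu = (g_Y* - g_Y)/β.
Δu = (2.86 + 5.44)/2.74 = 8.3/2.74 = 3.03 percentage points.
Year-end unemployment = 4.53 + 3.03 = 7.56%.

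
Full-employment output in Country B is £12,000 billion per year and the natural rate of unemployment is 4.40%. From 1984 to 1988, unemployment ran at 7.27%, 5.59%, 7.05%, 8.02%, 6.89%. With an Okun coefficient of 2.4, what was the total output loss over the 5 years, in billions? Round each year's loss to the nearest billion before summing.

Year 1984: gap = -2.4 × (7.27 - 4.4) = -6.888%, loss ≈ 12000 × 6.888/100 ≈ 827.
Year 1985: gap = -2.4 × (5.59 - 4.4) = -2.856%, loss ≈ 12000 × 2.856/100 ≈ 343.
Year 1986: gap = -2.4 × (7.05 - 4.4) = -6.36%, loss ≈ 12000 × 6.36/100 ≈ 763.
Year 1987: gap = -2.4 × (8.02 - 4.4) = -8.688%, loss ≈ 12000 × 8.688/100 ≈ 1043.
Year 1988: gap = -2.4 × (6.89 - 4.4) = -5.976%, loss ≈ 12000 × 5.976/100 ≈ 717.
Total lost output = 827 + 343 + 763 + 1043 + 717 = 3693 billion.

£3,693 billion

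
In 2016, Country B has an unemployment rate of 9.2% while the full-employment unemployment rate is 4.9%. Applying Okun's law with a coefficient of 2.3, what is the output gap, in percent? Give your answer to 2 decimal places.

The unemployment gap is 9.2 - 4.9 = 4.3 percentage points.
Okun's law gives an output gap of -2.3 × 4.3 = -9.89%, i.e. 9.89% below potential.

-9.89%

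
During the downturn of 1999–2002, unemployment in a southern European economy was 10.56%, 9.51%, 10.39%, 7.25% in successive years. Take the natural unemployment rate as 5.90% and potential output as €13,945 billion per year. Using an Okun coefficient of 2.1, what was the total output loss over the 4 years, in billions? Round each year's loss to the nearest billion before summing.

Year 1999: gap = -2.1 × (10.56 - 5.9) = -9.786%, loss ≈ 13945 × 9.786/100 ≈ 1365.
Year 2000: gap = -2.1 × (9.51 - 5.9) = -7.581%, loss ≈ 13945 × 7.581/100 ≈ 1057.
Year 2001: gap = -2.1 × (10.39 - 5.9) = -9.429%, loss ≈ 13945 × 9.429/100 ≈ 1315.
Year 2002: gap = -2.1 × (7.25 - 5.9) = -2.835%, loss ≈ 13945 × 2.835/100 ≈ 395.
Total lost output = 1365 + 1057 + 1315 + 395 = 4132 billion.

€4,132 billion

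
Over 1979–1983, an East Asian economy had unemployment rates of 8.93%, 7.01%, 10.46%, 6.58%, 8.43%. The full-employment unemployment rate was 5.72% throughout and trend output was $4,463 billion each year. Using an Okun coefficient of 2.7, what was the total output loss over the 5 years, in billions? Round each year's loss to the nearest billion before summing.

$1,544 billion

Year 1979: gap = -2.7 × (8.93 - 5.72) = -8.667%, loss ≈ 4463 × 8.667/100 ≈ 387.
Year 1980: gap = -2.7 × (7.01 - 5.72) = -3.483%, loss ≈ 4463 × 3.483/100 ≈ 155.
Year 1981: gap = -2.7 × (10.46 - 5.72) = -12.798%, loss ≈ 4463 × 12.798/100 ≈ 571.
Year 1982: gap = -2.7 × (6.58 - 5.72) = -2.322%, loss ≈ 4463 × 2.322/100 ≈ 104.
Year 1983: gap = -2.7 × (8.43 - 5.72) = -7.317%, loss ≈ 4463 × 7.317/100 ≈ 327.
Total lost output = 387 + 155 + 571 + 104 + 327 = 1544 billion.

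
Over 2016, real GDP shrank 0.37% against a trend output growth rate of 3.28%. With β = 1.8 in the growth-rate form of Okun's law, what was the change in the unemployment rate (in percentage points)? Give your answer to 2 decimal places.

Growth-rate Okun's law: g_Y = g_Y* - β × Δu, so Δu = (g_Y* - g_Y)/β.
Δu = (3.28 + 0.37)/1.8 = 3.65/1.8 = 2.03 percentage points.

2.03 percentage points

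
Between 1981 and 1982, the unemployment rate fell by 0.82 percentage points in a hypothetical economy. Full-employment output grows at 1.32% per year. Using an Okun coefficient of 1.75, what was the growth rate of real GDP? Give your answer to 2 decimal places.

Growth-rate Okun's law: g_Y = g_Y* - β × Δu.
g_Y = 1.32 - 1.75 × (-0.82) = 1.32 + 1.435 = 2.755%, i.e. 2.76% to 2 d.p.

2.76%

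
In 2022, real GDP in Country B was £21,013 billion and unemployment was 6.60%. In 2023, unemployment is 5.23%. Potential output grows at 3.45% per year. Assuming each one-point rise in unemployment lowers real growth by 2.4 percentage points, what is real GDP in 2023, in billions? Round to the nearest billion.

Δu = 5.23 - 6.6 = -1.37 points.
Okun's law (growth form): g_Y = g_Y* - β × Δu = 3.45 - 2.4 × (-1.37) = 3.45 + 3.288 = 6.738%.
Real GDP in the next year = 21013 × (1 + 6.738/100) = 21013 × 1.06738 ≈ 22429 billion.

£22,429 billion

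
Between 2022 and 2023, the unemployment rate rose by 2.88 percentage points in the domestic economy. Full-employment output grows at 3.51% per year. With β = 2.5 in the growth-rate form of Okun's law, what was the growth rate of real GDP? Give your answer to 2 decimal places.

-3.69%

Growth-rate Okun's law: g_Y = g_Y* - β × Δu.
g_Y = 3.51 - 2.5 × (2.88) = 3.51 - 7.2 = -3.69%, i.e. -3.69% to 2 d.p.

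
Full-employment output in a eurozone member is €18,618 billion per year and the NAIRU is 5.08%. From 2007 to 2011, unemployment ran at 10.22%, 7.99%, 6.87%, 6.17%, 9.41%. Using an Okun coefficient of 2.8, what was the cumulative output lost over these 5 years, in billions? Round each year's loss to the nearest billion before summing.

€7,955 billion

Year 2007: gap = -2.8 × (10.22 - 5.08) = -14.392%, loss ≈ 18618 × 14.392/100 ≈ 2680.
Year 2008: gap = -2.8 × (7.99 - 5.08) = -8.148%, loss ≈ 18618 × 8.148/100 ≈ 1517.
Year 2009: gap = -2.8 × (6.87 - 5.08) = -5.012%, loss ≈ 18618 × 5.012/100 ≈ 933.
Year 2010: gap = -2.8 × (6.17 - 5.08) = -3.052%, loss ≈ 18618 × 3.052/100 ≈ 568.
Year 2011: gap = -2.8 × (9.41 - 5.08) = -12.124%, loss ≈ 18618 × 12.124/100 ≈ 2257.
Total lost output = 2680 + 1517 + 933 + 568 + 2257 = 7955 billion.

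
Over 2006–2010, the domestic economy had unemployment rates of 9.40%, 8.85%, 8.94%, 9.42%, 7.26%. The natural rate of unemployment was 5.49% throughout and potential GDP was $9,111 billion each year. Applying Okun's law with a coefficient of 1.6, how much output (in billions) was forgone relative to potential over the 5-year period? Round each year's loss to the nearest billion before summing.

Year 2006: gap = -1.6 × (9.4 - 5.49) = -6.256%, loss ≈ 9111 × 6.256/100 ≈ 570.
Year 2007: gap = -1.6 × (8.85 - 5.49) = -5.376%, loss ≈ 9111 × 5.376/100 ≈ 490.
Year 2008: gap = -1.6 × (8.94 - 5.49) = -5.52%, loss ≈ 9111 × 5.52/100 ≈ 503.
Year 2009: gap = -1.6 × (9.42 - 5.49) = -6.288%, loss ≈ 9111 × 6.288/100 ≈ 573.
Year 2010: gap = -1.6 × (7.26 - 5.49) = -2.832%, loss ≈ 9111 × 2.832/100 ≈ 258.
Total lost output = 570 + 490 + 503 + 573 + 258 = 2394 billion.

$2,394 billion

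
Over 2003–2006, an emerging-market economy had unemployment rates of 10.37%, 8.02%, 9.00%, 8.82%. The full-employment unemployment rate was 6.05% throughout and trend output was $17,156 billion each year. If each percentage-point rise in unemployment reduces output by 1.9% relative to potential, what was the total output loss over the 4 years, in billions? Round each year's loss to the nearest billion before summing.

Year 2003: gap = -1.9 × (10.37 - 6.05) = -8.208%, loss ≈ 17156 × 8.208/100 ≈ 1408.
Year 2004: gap = -1.9 × (8.02 - 6.05) = -3.743%, loss ≈ 17156 × 3.743/100 ≈ 642.
Year 2005: gap = -1.9 × (9 - 6.05) = -5.605%, loss ≈ 17156 × 5.605/100 ≈ 962.
Year 2006: gap = -1.9 × (8.82 - 6.05) = -5.263%, loss ≈ 17156 × 5.263/100 ≈ 903.
Total lost output = 1408 + 642 + 962 + 903 = 3915 billion.

$3,915 billion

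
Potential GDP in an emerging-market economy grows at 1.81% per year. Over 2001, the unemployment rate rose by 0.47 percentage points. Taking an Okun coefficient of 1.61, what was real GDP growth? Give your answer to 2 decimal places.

1.05%

Growth-rate Okun's law: g_Y = g_Y* - β × Δu.
g_Y = 1.81 - 1.61 × (0.47) = 1.81 - 0.7567 = 1.0533%, i.e. 1.05% to 2 d.p.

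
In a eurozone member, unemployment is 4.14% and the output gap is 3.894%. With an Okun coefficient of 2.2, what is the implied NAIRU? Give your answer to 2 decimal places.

5.91%

From Okun's law, u - u* = -(output gap)/β = -(3.894)/2.2 = -1.77 points.
So u* = 4.14 + 1.77 = 5.91%.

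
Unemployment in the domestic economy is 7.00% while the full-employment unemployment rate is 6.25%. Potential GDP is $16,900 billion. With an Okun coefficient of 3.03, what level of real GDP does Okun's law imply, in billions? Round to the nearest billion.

$16,516 billion

Unemployment gap = 7 - 6.25 = 0.75 points, so the output gap is -3.03 × 0.75 = -2.2725%.
Actual GDP = 16900 × (1 - 2.2725/100) = 16900 × 0.977275 ≈ 16516 billion.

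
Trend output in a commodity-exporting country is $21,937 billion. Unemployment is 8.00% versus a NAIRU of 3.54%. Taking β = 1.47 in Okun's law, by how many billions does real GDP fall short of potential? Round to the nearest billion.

Output gap = -1.47 × (8 - 3.54) = -1.47 × 4.46 = -6.5562%.
Actual GDP ≈ 21937 × 0.934438 ≈ 20499 billion, so the shortfall is 21937 - 20499 = 1438 billion.

$1,438 billion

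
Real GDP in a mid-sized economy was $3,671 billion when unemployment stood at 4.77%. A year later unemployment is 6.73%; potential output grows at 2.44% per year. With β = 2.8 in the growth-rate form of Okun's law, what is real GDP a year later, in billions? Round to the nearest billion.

$3,559 billion

Δu = 6.73 - 4.77 = 1.96 points.
Okun's law (growth form): g_Y = g_Y* - β × Δu = 2.44 - 2.8 × (1.96) = 2.44 - 5.488 = -3.048%.
Real GDP in the next year = 3671 × (1 - 3.048/100) = 3671 × 0.96952 ≈ 3559 billion.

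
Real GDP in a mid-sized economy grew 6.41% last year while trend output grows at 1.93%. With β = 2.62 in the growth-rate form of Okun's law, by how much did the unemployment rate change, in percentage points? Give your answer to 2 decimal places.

-1.71 percentage points

Growth-rate Okun's law: g_Y = g_Y* - β × Δu, so Δu = (g_Y* - g_Y)/β.
Δu = (1.93 - 6.41)/2.62 = -4.48/2.62 = -1.71 percentage points.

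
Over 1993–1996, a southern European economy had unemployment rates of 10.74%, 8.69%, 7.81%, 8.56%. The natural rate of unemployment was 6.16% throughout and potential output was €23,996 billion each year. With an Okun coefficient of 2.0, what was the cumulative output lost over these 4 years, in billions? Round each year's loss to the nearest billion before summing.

Year 1993: gap = -2.0 × (10.74 - 6.16) = -9.16%, loss ≈ 23996 × 9.16/100 ≈ 2198.
Year 1994: gap = -2.0 × (8.69 - 6.16) = -5.06%, loss ≈ 23996 × 5.06/100 ≈ 1214.
Year 1995: gap = -2.0 × (7.81 - 6.16) = -3.3%, loss ≈ 23996 × 3.3/100 ≈ 792.
Year 1996: gap = -2.0 × (8.56 - 6.16) = -4.8%, loss ≈ 23996 × 4.8/100 ≈ 1152.
Total lost output = 2198 + 1214 + 792 + 1152 = 5356 billion.

€5,356 billion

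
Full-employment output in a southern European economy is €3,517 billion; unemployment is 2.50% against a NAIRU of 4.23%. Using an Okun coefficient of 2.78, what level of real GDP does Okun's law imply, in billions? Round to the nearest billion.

Unemployment gap = 2.5 - 4.23 = -1.73 points, so the output gap is -2.78 × (-1.73) = 4.8094%.
Actual GDP = 3517 × (1 + 4.8094/100) = 3517 × 1.048094 ≈ 3686 billion.

€3,686 billion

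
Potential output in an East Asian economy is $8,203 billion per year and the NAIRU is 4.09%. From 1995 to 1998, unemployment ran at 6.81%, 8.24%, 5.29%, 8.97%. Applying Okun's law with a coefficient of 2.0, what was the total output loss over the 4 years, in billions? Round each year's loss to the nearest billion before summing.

Year 1995: gap = -2.0 × (6.81 - 4.09) = -5.44%, loss ≈ 8203 × 5.44/100 ≈ 446.
Year 1996: gap = -2.0 × (8.24 - 4.09) = -8.3%, loss ≈ 8203 × 8.3/100 ≈ 681.
Year 1997: gap = -2.0 × (5.29 - 4.09) = -2.4%, loss ≈ 8203 × 2.4/100 ≈ 197.
Year 1998: gap = -2.0 × (8.97 - 4.09) = -9.76%, loss ≈ 8203 × 9.76/100 ≈ 801.
Total lost output = 446 + 681 + 197 + 801 = 2125 billion.

$2,125 billion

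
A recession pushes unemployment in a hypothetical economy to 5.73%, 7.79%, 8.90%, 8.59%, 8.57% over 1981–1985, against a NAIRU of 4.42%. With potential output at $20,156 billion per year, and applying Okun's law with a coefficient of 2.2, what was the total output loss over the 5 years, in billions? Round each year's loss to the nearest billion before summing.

$7,751 billion

Year 1981: gap = -2.2 × (5.73 - 4.42) = -2.882%, loss ≈ 20156 × 2.882/100 ≈ 581.
Year 1982: gap = -2.2 × (7.79 - 4.42) = -7.414%, loss ≈ 20156 × 7.414/100 ≈ 1494.
Year 1983: gap = -2.2 × (8.9 - 4.42) = -9.856%, loss ≈ 20156 × 9.856/100 ≈ 1987.
Year 1984: gap = -2.2 × (8.59 - 4.42) = -9.174%, loss ≈ 20156 × 9.174/100 ≈ 1849.
Year 1985: gap = -2.2 × (8.57 - 4.42) = -9.13%, loss ≈ 20156 × 9.13/100 ≈ 1840.
Total lost output = 581 + 1494 + 1987 + 1849 + 1840 = 7751 billion.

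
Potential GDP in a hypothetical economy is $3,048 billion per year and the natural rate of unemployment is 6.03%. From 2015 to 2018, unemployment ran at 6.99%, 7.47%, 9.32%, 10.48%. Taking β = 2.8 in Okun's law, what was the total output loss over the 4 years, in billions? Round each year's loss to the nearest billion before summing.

Year 2015: gap = -2.8 × (6.99 - 6.03) = -2.688%, loss ≈ 3048 × 2.688/100 ≈ 82.
Year 2016: gap = -2.8 × (7.47 - 6.03) = -4.032%, loss ≈ 3048 × 4.032/100 ≈ 123.
Year 2017: gap = -2.8 × (9.32 - 6.03) = -9.212%, loss ≈ 3048 × 9.212/100 ≈ 281.
Year 2018: gap = -2.8 × (10.48 - 6.03) = -12.46%, loss ≈ 3048 × 12.46/100 ≈ 380.
Total lost output = 82 + 123 + 281 + 380 = 866 billion.

$866 billion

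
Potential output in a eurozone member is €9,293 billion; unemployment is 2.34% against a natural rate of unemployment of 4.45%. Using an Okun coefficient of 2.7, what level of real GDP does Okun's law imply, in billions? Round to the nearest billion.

Unemployment gap = 2.34 - 4.45 = -2.11 points, so the output gap is -2.7 × (-2.11) = 5.697%.
Actual GDP = 9293 × (1 + 5.697/100) = 9293 × 1.05697 ≈ 9822 billion.

€9,822 billion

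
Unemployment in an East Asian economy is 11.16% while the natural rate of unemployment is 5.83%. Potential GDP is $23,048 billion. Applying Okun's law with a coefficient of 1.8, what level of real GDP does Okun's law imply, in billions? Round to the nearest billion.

Unemployment gap = 11.16 - 5.83 = 5.33 points, so the output gap is -1.8 × 5.33 = -9.594%.
Actual GDP = 23048 × (1 - 9.594/100) = 23048 × 0.90406 ≈ 20837 billion.

$20,837 billion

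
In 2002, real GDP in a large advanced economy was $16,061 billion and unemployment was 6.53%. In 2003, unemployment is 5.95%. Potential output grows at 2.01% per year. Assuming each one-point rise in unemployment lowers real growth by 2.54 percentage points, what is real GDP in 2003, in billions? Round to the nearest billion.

$16,620 billion

Δu = 5.95 - 6.53 = -0.58 points.
Okun's law (growth form): g_Y = g_Y* - β × Δu = 2.01 - 2.54 × (-0.58) = 2.01 + 1.4732 = 3.4832%.
Real GDP in the next year = 16061 × (1 + 3.4832/100) = 16061 × 1.034832 ≈ 16620 billion.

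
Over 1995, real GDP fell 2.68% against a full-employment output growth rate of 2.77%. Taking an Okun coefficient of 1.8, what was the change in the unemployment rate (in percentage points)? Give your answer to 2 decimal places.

3.03 percentage points

Growth-rate Okun's law: g_Y = g_Y* - β × Δu, so Δu = (g_Y* - g_Y)/β.
Δu = (2.77 + 2.68)/1.8 = 5.45/1.8 = 3.03 percentage points.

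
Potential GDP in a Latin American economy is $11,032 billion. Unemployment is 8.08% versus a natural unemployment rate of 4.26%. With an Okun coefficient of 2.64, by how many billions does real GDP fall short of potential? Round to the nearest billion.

$1,113 billion

Output gap = -2.64 × (8.08 - 4.26) = -2.64 × 3.82 = -10.0848%.
Actual GDP ≈ 11032 × 0.899152 ≈ 9919 billion, so the shortfall is 11032 - 9919 = 1113 billion.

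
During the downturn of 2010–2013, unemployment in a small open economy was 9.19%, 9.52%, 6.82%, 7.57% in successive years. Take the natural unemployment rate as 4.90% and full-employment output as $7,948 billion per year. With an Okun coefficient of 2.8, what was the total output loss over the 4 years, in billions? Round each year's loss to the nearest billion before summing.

$3,004 billion

Year 2010: gap = -2.8 × (9.19 - 4.9) = -12.012%, loss ≈ 7948 × 12.012/100 ≈ 955.
Year 2011: gap = -2.8 × (9.52 - 4.9) = -12.936%, loss ≈ 7948 × 12.936/100 ≈ 1028.
Year 2012: gap = -2.8 × (6.82 - 4.9) = -5.376%, loss ≈ 7948 × 5.376/100 ≈ 427.
Year 2013: gap = -2.8 × (7.57 - 4.9) = -7.476%, loss ≈ 7948 × 7.476/100 ≈ 594.
Total lost output = 955 + 1028 + 427 + 594 = 3004 billion.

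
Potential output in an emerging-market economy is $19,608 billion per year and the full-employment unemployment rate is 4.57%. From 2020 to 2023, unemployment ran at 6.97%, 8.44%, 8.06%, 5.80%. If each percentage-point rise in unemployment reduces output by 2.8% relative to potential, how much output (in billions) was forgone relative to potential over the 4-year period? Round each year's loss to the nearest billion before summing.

$6,034 billion

Year 2020: gap = -2.8 × (6.97 - 4.57) = -6.72%, loss ≈ 19608 × 6.72/100 ≈ 1318.
Year 2021: gap = -2.8 × (8.44 - 4.57) = -10.836%, loss ≈ 19608 × 10.836/100 ≈ 2125.
Year 2022: gap = -2.8 × (8.06 - 4.57) = -9.772%, loss ≈ 19608 × 9.772/100 ≈ 1916.
Year 2023: gap = -2.8 × (5.8 - 4.57) = -3.444%, loss ≈ 19608 × 3.444/100 ≈ 675.
Total lost output = 1318 + 2125 + 1916 + 675 = 6034 billion.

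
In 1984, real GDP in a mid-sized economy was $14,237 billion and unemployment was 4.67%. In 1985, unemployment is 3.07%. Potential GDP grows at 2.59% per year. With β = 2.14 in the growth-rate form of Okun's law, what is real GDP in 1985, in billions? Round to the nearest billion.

$15,093 billion

Δu = 3.07 - 4.67 = -1.6 points.
Okun's law (growth form): g_Y = g_Y* - β × Δu = 2.59 - 2.14 × (-1.60) = 2.59 + 3.424 = 6.014%.
Real GDP in the next year = 14237 × (1 + 6.014/100) = 14237 × 1.06014 ≈ 15093 billion.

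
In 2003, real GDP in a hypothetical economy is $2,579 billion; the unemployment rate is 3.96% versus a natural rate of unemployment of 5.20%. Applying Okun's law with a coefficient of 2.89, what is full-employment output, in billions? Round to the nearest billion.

Unemployment gap = 3.96 - 5.2 = -1.24 points, so output gap = -2.89 × (-1.24) = 3.5836%.
Since Y = Y* × (1 + gap/100), Y* = 2579/1.035836 ≈ 2490 billion.

$2,490 billion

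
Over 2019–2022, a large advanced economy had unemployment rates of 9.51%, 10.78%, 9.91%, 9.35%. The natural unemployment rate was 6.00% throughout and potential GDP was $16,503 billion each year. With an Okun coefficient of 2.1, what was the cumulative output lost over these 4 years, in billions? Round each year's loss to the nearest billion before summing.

Year 2019: gap = -2.1 × (9.51 - 6) = -7.371%, loss ≈ 16503 × 7.371/100 ≈ 1216.
Year 2020: gap = -2.1 × (10.78 - 6) = -10.038%, loss ≈ 16503 × 10.038/100 ≈ 1657.
Year 2021: gap = -2.1 × (9.91 - 6) = -8.211%, loss ≈ 16503 × 8.211/100 ≈ 1355.
Year 2022: gap = -2.1 × (9.35 - 6) = -7.035%, loss ≈ 16503 × 7.035/100 ≈ 1161.
Total lost output = 1216 + 1657 + 1355 + 1161 = 5389 billion.

$5,389 billion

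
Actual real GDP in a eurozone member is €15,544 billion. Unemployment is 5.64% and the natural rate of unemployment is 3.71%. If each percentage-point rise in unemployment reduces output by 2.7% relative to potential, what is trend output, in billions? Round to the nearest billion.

€16,399 billion

Unemployment gap = 5.64 - 3.71 = 1.93 points, so output gap = -2.7 × 1.93 = -5.211%.
Since Y = Y* × (1 + gap/100), Y* = 15544/0.94789 ≈ 16399 billion.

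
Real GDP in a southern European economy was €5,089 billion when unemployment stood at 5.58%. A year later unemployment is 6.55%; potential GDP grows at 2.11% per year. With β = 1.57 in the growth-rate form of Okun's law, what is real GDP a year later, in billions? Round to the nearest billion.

€5,119 billion

Δu = 6.55 - 5.58 = 0.97 points.
Okun's law (growth form): g_Y = g_Y* - β × Δu = 2.11 - 1.57 × (0.97) = 2.11 - 1.5229 = 0.5871%.
Real GDP in the next year = 5089 × (1 + 0.5871/100) = 5089 × 1.005871 ≈ 5119 billion.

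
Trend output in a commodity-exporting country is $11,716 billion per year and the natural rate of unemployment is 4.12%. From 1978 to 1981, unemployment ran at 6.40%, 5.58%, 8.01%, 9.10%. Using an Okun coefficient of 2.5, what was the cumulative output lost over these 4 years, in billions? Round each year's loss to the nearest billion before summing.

$3,694 billion

Year 1978: gap = -2.5 × (6.4 - 4.12) = -5.7%, loss ≈ 11716 × 5.7/100 ≈ 668.
Year 1979: gap = -2.5 × (5.58 - 4.12) = -3.65%, loss ≈ 11716 × 3.65/100 ≈ 428.
Year 1980: gap = -2.5 × (8.01 - 4.12) = -9.725%, loss ≈ 11716 × 9.725/100 ≈ 1139.
Year 1981: gap = -2.5 × (9.1 - 4.12) = -12.45%, loss ≈ 11716 × 12.45/100 ≈ 1459.
Total lost output = 668 + 428 + 1139 + 1459 = 3694 billion.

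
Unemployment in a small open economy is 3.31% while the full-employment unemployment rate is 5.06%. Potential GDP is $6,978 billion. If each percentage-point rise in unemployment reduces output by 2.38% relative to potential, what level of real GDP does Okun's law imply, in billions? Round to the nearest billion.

$7,269 billion

Unemployment gap = 3.31 - 5.06 = -1.75 points, so the output gap is -2.38 × (-1.75) = 4.165%.
Actual GDP = 6978 × (1 + 4.165/100) = 6978 × 1.04165 ≈ 7269 billion.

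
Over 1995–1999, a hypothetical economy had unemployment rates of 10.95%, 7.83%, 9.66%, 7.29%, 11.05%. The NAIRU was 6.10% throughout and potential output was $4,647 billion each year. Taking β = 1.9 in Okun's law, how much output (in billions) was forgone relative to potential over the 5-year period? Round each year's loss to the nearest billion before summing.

Year 1995: gap = -1.9 × (10.95 - 6.1) = -9.215%, loss ≈ 4647 × 9.215/100 ≈ 428.
Year 1996: gap = -1.9 × (7.83 - 6.1) = -3.287%, loss ≈ 4647 × 3.287/100 ≈ 153.
Year 1997: gap = -1.9 × (9.66 - 6.1) = -6.764%, loss ≈ 4647 × 6.764/100 ≈ 314.
Year 1998: gap = -1.9 × (7.29 - 6.1) = -2.261%, loss ≈ 4647 × 2.261/100 ≈ 105.
Year 1999: gap = -1.9 × (11.05 - 6.1) = -9.405%, loss ≈ 4647 × 9.405/100 ≈ 437.
Total lost output = 428 + 153 + 314 + 105 + 437 = 1437 billion.

$1,437 billion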